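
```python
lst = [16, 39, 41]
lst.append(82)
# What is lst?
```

[16, 39, 41, 82]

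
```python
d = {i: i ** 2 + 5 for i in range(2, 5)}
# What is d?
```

{2: 9, 3: 14, 4: 21}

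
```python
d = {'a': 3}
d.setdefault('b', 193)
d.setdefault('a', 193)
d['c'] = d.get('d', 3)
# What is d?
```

After line 1: d = {'a': 3}
After line 2 (setdefault adds 'b'=193): d = {'a': 3, 'b': 193}
After line 3 (setdefault 'a' no-op, already exists): d = {'a': 3, 'b': 193}
After line 4 (get('d', 3) returns default since 'd' not in d): d = {'a': 3, 'b': 193, 'c': 3}

{'a': 3, 'b': 193, 'c': 3}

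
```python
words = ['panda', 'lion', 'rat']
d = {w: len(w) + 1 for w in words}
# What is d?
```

{'panda': 6, 'lion': 5, 'rat': 4}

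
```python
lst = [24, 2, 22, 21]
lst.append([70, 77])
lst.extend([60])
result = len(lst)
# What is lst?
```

After line 1: lst = [24, 2, 22, 21]
After line 2 (append adds [70, 77] as single element): lst = [24, 2, 22, 21, [70, 77]]
After line 3 (extend unpacks [60], adds 60): lst = [24, 2, 22, 21, [70, 77], 60]
After line 4: result = len(lst) = 6

[24, 2, 22, 21, [70, 77], 60]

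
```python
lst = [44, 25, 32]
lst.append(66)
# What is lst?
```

[44, 25, 32, 66]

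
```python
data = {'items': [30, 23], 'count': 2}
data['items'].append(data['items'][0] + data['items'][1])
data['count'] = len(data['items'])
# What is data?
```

After line 1: data = {'items': [30, 23], 'count': 2}
After line 2 (append 30 + 23 = 53): data = {'items': [30, 23, 53], 'count': 2}
After line 3 (count = len(items) = 3): data = {'items': [30, 23, 53], 'count': 3}

{'items': [30, 23, 53], 'count': 3}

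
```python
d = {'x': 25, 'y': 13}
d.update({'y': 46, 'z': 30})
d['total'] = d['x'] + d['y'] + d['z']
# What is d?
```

After line 1: d = {'x': 25, 'y': 13}
After line 2 (y overwritten, z added): d = {'x': 25, 'y': 46, 'z': 30}
After line 3 (total = 25 + 46 + 30 = 101): d = {'x': 25, 'y': 46, 'z': 30, 'total': 101}

{'x': 25, 'y': 46, 'z': 30, 'total': 101}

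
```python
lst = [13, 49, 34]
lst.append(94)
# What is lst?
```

[13, 49, 34, 94]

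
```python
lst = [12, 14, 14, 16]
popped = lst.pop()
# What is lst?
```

[12, 14, 14]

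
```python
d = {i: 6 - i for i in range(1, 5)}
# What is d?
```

{1: 5, 2: 4, 3: 3, 4: 2}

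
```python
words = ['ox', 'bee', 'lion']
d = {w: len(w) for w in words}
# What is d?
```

{'ox': 2, 'bee': 3, 'lion': 4}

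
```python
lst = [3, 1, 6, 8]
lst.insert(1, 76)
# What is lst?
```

[3, 76, 1, 6, 8]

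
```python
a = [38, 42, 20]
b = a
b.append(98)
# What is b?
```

After line 1: a = [38, 42, 20]
After line 2 (b = a is an alias, same object): a = [38, 42, 20], b = [38, 42, 20]
After line 3 (b.append mutates the shared list): a = [38, 42, 20, 98], b = [38, 42, 20, 98]

[38, 42, 20, 98]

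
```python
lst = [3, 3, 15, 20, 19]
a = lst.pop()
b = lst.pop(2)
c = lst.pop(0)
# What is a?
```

After line 1: lst = [3, 3, 15, 20, 19]
After line 2 (pop() -> a = 19): lst = [3, 3, 15, 20]
After line 3 (pop(2) -> b = 15): lst = [3, 3, 20]
After line 4 (pop(0) -> c = 3): lst = [3, 20]

19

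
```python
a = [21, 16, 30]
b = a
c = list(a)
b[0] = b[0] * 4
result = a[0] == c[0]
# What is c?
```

After line 1: a = [21, 16, 30]
After line 2 (b = a, alias): a = [21, 16, 30], b = [21, 16, 30]
After line 3 (c = list(a) is a copy, new object): c = [21, 16, 30]
After line 4 (b[0] = 21 * 4 = 84; mutates shared a/b): a = b = [84, 16, 30], c = [21, 16, 30]
After line 5 (a[0] = 84, c[0] = 21; result = False)

[21, 16, 30]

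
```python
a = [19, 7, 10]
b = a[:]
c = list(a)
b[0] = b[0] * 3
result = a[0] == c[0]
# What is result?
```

After line 1: a = [19, 7, 10]
After line 2 (b = a[:], copy): a = [19, 7, 10], b = [19, 7, 10]
After line 3 (c = list(a) is a copy, new object): c = [19, 7, 10]
After line 4 (b[0] = 19 * 3 = 57; only b mutates (copy)): a = [19, 7, 10], b = [57, 7, 10], c = [19, 7, 10]
After line 5 (a[0] = 19, c[0] = 19; result = True)

True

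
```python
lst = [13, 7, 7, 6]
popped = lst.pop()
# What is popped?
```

6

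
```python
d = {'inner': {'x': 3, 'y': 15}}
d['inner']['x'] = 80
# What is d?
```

After line 1: d = {'inner': {'x': 3, 'y': 15}}
After line 2 (inner x overwritten): d = {'inner': {'x': 80, 'y': 15}}

{'inner': {'x': 80, 'y': 15}}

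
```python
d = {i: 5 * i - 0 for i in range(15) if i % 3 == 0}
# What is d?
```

{0: 0, 3: 15, 6: 30, 9: 45, 12: 60}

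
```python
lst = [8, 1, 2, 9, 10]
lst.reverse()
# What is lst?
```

[10, 9, 2, 1, 8]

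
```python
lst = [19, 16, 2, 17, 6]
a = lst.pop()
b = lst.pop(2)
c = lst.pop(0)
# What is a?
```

After line 1: lst = [19, 16, 2, 17, 6]
After line 2 (pop() -> a = 6): lst = [19, 16, 2, 17]
After line 3 (pop(2) -> b = 2): lst = [19, 16, 17]
After line 4 (pop(0) -> c = 19): lst = [16, 17]

6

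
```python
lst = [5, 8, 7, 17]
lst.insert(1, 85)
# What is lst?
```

[5, 85, 8, 7, 17]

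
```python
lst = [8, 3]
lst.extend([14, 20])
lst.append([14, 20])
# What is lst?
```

After line 1: lst = [8, 3]
After line 2 (extend unpacks [14, 20]): lst = [8, 3, 14, 20]
After line 3 (append adds [14, 20] as single element): lst = [8, 3, 14, 20, [14, 20]]

[8, 3, 14, 20, [14, 20]]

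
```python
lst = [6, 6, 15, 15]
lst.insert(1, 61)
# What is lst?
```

[6, 61, 6, 15, 15]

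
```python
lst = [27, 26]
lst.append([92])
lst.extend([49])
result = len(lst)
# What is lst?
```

After line 1: lst = [27, 26]
After line 2 (append adds [92] as single element): lst = [27, 26, [92]]
After line 3 (extend unpacks [49], adds 49): lst = [27, 26, [92], 49]
After line 4: result = len(lst) = 4

[27, 26, [92], 49]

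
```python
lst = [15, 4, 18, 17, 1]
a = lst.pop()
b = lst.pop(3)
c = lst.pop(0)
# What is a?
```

After line 1: lst = [15, 4, 18, 17, 1]
After line 2 (pop() -> a = 1): lst = [15, 4, 18, 17]
After line 3 (pop(3) -> b = 17): lst = [15, 4, 18]
After line 4 (pop(0) -> c = 15): lst = [4, 18]

1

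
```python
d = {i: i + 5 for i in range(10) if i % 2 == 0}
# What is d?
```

{0: 5, 2: 7, 4: 9, 6: 11, 8: 13}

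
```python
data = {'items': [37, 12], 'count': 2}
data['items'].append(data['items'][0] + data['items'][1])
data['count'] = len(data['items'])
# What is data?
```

After line 1: data = {'items': [37, 12], 'count': 2}
After line 2 (append 37 + 12 = 49): data = {'items': [37, 12, 49], 'count': 2}
After line 3 (count = len(items) = 3): data = {'items': [37, 12, 49], 'count': 3}

{'items': [37, 12, 49], 'count': 3}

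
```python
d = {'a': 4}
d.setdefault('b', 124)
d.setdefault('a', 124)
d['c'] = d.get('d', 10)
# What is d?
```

After line 1: d = {'a': 4}
After line 2 (setdefault adds 'b'=124): d = {'a': 4, 'b': 124}
After line 3 (setdefault 'a' no-op, already exists): d = {'a': 4, 'b': 124}
After line 4 (get('d', 10) returns default since 'd' not in d): d = {'a': 4, 'b': 124, 'c': 10}

{'a': 4, 'b': 124, 'c': 10}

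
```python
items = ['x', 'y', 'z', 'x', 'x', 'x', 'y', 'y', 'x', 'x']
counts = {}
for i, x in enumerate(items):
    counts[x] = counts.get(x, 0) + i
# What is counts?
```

Initial: counts = {}, items = ['x', 'y', 'z', 'x', 'x', 'x', 'y', 'y', 'x', 'x']
i=0, x='x': counts = {'x': 0}
i=1, x='y': counts = {'x': 0, 'y': 1}
i=2, x='z': counts = {'x': 0, 'y': 1, 'z': 2}
i=3, x='x': counts = {'x': 3, 'y': 1, 'z': 2}
i=4, x='x': counts = {'x': 7, 'y': 1, 'z': 2}
i=5, x='x': counts = {'x': 12, 'y': 1, 'z': 2}
i=6, x='y': counts = {'x': 12, 'y': 7, 'z': 2}
i=7, x='y': counts = {'x': 12, 'y': 14, 'z': 2}
i=8, x='x': counts = {'x': 20, 'y': 14, 'z': 2}
i=9, x='x': counts = {'x': 29, 'y': 14, 'z': 2}

{'x': 29, 'y': 14, 'z': 2}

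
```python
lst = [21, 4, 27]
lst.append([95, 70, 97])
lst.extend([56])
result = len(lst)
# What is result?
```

After line 1: lst = [21, 4, 27]
After line 2 (append adds [95, 70, 97] as single element): lst = [21, 4, 27, [95, 70, 97]]
After line 3 (extend unpacks [56], adds 56): lst = [21, 4, 27, [95, 70, 97], 56]
After line 4: result = len(lst) = 5

5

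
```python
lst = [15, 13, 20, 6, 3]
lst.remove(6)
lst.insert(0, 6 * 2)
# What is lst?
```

After line 1: lst = [15, 13, 20, 6, 3]
After line 2 (remove first 6): lst = [15, 13, 20, 3]
After line 3 (insert 12 at index 0): lst = [12, 15, 13, 20, 3]

[12, 15, 13, 20, 3]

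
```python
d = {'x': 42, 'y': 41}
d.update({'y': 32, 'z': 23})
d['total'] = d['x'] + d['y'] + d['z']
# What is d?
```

After line 1: d = {'x': 42, 'y': 41}
After line 2 (y overwritten, z added): d = {'x': 42, 'y': 32, 'z': 23}
After line 3 (total = 42 + 32 + 23 = 97): d = {'x': 42, 'y': 32, 'z': 23, 'total': 97}

{'x': 42, 'y': 32, 'z': 23, 'total': 97}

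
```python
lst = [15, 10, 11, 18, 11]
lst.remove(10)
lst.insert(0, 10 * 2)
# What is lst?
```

After line 1: lst = [15, 10, 11, 18, 11]
After line 2 (remove first 10): lst = [15, 11, 18, 11]
After line 3 (insert 20 at index 0): lst = [20, 15, 11, 18, 11]

[20, 15, 11, 18, 11]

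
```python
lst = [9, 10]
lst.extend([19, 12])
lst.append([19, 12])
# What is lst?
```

After line 1: lst = [9, 10]
After line 2 (extend unpacks [19, 12]): lst = [9, 10, 19, 12]
After line 3 (append adds [19, 12] as single element): lst = [9, 10, 19, 12, [19, 12]]

[9, 10, 19, 12, [19, 12]]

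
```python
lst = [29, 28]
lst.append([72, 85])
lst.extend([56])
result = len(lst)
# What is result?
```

After line 1: lst = [29, 28]
After line 2 (append adds [72, 85] as single element): lst = [29, 28, [72, 85]]
After line 3 (extend unpacks [56], adds 56): lst = [29, 28, [72, 85], 56]
After line 4: result = len(lst) = 4

4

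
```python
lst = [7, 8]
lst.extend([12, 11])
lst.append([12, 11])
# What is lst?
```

After line 1: lst = [7, 8]
After line 2 (extend unpacks [12, 11]): lst = [7, 8, 12, 11]
After line 3 (append adds [12, 11] as single element): lst = [7, 8, 12, 11, [12, 11]]

[7, 8, 12, 11, [12, 11]]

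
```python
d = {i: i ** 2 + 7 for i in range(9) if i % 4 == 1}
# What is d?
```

{1: 8, 5: 32}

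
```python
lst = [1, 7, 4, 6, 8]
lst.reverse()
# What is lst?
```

[8, 6, 4, 7, 1]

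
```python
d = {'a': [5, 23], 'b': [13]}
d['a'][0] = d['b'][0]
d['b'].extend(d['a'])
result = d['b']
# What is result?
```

After line 1: d = {'a': [5, 23], 'b': [13]}
After line 2 (a[0] = b[0] = 13): d = {'a': [13, 23], 'b': [13]}
After line 3 (b.extend(a) appends [13, 23]): d = {'a': [13, 23], 'b': [13, 13, 23]}
After line 4: result = d['b'] = [13, 13, 23]

[13, 13, 23]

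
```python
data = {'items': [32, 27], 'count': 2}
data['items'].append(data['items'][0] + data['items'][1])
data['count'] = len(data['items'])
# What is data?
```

After line 1: data = {'items': [32, 27], 'count': 2}
After line 2 (append 32 + 27 = 59): data = {'items': [32, 27, 59], 'count': 2}
After line 3 (count = len(items) = 3): data = {'items': [32, 27, 59], 'count': 3}

{'items': [32, 27, 59], 'count': 3}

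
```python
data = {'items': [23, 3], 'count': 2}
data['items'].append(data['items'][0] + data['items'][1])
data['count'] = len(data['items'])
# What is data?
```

After line 1: data = {'items': [23, 3], 'count': 2}
After line 2 (append 23 + 3 = 26): data = {'items': [23, 3, 26], 'count': 2}
After line 3 (count = len(items) = 3): data = {'items': [23, 3, 26], 'count': 3}

{'items': [23, 3, 26], 'count': 3}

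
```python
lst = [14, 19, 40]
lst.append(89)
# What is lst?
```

[14, 19, 40, 89]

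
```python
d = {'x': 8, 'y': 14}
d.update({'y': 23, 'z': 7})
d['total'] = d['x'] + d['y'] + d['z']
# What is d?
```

After line 1: d = {'x': 8, 'y': 14}
After line 2 (y overwritten, z added): d = {'x': 8, 'y': 23, 'z': 7}
After line 3 (total = 8 + 23 + 7 = 38): d = {'x': 8, 'y': 23, 'z': 7, 'total': 38}

{'x': 8, 'y': 23, 'z': 7, 'total': 38}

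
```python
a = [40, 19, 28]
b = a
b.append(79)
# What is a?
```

After line 1: a = [40, 19, 28]
After line 2 (b = a is an alias, same object): a = [40, 19, 28], b = [40, 19, 28]
After line 3 (b.append mutates the shared list): a = [40, 19, 28, 79], b = [40, 19, 28, 79]

[40, 19, 28, 79]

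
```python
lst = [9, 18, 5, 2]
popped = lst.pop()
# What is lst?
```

[9, 18, 5]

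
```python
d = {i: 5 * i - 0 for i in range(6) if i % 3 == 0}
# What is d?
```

{0: 0, 3: 15}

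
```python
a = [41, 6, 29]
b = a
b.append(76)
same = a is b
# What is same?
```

After line 1: a = [41, 6, 29]
After line 2 (b = a is an alias, same object): a = [41, 6, 29], b = [41, 6, 29]
After line 3 (b.append mutates the shared list): a = [41, 6, 29, 76], b = [41, 6, 29, 76]
After line 4 (same = a is b; same object -> True): same = True

True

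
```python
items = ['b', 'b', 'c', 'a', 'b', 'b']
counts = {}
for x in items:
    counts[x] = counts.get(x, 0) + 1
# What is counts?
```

Initial: counts = {}, items = ['b', 'b', 'c', 'a', 'b', 'b']
See 'b': counts = {'b': 1}
See 'b': counts = {'b': 2}
See 'c': counts = {'b': 2, 'c': 1}
See 'a': counts = {'b': 2, 'c': 1, 'a': 1}
See 'b': counts = {'b': 3, 'c': 1, 'a': 1}
See 'b': counts = {'b': 4, 'c': 1, 'a': 1}

{'b': 4, 'c': 1, 'a': 1}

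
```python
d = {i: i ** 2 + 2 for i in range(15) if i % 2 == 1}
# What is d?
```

{1: 3, 3: 11, 5: 27, 7: 51, 9: 83, 11: 123, 13: 171}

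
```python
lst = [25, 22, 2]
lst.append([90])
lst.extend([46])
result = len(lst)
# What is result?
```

After line 1: lst = [25, 22, 2]
After line 2 (append adds [90] as single element): lst = [25, 22, 2, [90]]
After line 3 (extend unpacks [46], adds 46): lst = [25, 22, 2, [90], 46]
After line 4: result = len(lst) = 5

5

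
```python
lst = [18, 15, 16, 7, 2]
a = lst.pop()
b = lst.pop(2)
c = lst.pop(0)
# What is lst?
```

After line 1: lst = [18, 15, 16, 7, 2]
After line 2 (pop() -> a = 2): lst = [18, 15, 16, 7]
After line 3 (pop(2) -> b = 16): lst = [18, 15, 7]
After line 4 (pop(0) -> c = 18): lst = [15, 7]

[15, 7]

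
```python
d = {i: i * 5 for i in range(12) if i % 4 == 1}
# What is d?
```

{1: 5, 5: 25, 9: 45}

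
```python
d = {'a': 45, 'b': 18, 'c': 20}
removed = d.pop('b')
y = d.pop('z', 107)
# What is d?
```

After line 1: d = {'a': 45, 'b': 18, 'c': 20}
After line 2 (pop 'b' returns 18): d = {'a': 45, 'c': 20}, removed = 18
After line 3 (pop 'z' missing, returns default 107): d = {'a': 45, 'c': 20}, y = 107

{'a': 45, 'c': 20}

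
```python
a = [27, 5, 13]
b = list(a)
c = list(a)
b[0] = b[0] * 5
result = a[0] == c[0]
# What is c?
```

After line 1: a = [27, 5, 13]
After line 2 (b = list(a), copy): a = [27, 5, 13], b = [27, 5, 13]
After line 3 (c = list(a) is a copy, new object): c = [27, 5, 13]
After line 4 (b[0] = 27 * 5 = 135; only b mutates (copy)): a = [27, 5, 13], b = [135, 5, 13], c = [27, 5, 13]
After line 5 (a[0] = 27, c[0] = 27; result = True)

[27, 5, 13]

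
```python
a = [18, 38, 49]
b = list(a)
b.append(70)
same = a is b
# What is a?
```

After line 1: a = [18, 38, 49]
After line 2 (b = list(a) is a shallow copy, new object): a = [18, 38, 49], b = [18, 38, 49]
After line 3 (append only mutates b): a = [18, 38, 49], b = [18, 38, 49, 70]
After line 4 (same = a is b; different objects -> False): same = False

[18, 38, 49]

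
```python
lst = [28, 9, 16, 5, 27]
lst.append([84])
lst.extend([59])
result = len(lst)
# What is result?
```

After line 1: lst = [28, 9, 16, 5, 27]
After line 2 (append adds [84] as single element): lst = [28, 9, 16, 5, 27, [84]]
After line 3 (extend unpacks [59], adds 59): lst = [28, 9, 16, 5, 27, [84], 59]
After line 4: result = len(lst) = 7

7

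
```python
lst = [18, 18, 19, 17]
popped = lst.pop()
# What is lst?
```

[18, 18, 19]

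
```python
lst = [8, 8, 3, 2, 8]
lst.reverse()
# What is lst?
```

[8, 2, 3, 8, 8]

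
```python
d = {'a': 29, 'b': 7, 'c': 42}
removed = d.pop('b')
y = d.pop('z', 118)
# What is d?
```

After line 1: d = {'a': 29, 'b': 7, 'c': 42}
After line 2 (pop 'b' returns 7): d = {'a': 29, 'c': 42}, removed = 7
After line 3 (pop 'z' missing, returns default 118): d = {'a': 29, 'c': 42}, y = 118

{'a': 29, 'c': 42}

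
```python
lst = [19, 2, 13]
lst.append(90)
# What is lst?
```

[19, 2, 13, 90]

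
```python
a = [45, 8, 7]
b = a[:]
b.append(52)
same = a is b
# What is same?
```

After line 1: a = [45, 8, 7]
After line 2 (b = a[:] is a shallow copy, new object): a = [45, 8, 7], b = [45, 8, 7]
After line 3 (append only mutates b): a = [45, 8, 7], b = [45, 8, 7, 52]
After line 4 (same = a is b; different objects -> False): same = False

False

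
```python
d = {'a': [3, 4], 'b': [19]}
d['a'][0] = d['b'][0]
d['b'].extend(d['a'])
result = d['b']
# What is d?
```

After line 1: d = {'a': [3, 4], 'b': [19]}
After line 2 (a[0] = b[0] = 19): d = {'a': [19, 4], 'b': [19]}
After line 3 (b.extend(a) appends [19, 4]): d = {'a': [19, 4], 'b': [19, 19, 4]}
After line 4: result = d['b'] = [19, 19, 4]

{'a': [19, 4], 'b': [19, 19, 4]}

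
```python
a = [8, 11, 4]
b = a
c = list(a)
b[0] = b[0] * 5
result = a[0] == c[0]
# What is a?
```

After line 1: a = [8, 11, 4]
After line 2 (b = a, alias): a = [8, 11, 4], b = [8, 11, 4]
After line 3 (c = list(a) is a copy, new object): c = [8, 11, 4]
After line 4 (b[0] = 8 * 5 = 40; mutates shared a/b): a = b = [40, 11, 4], c = [8, 11, 4]
After line 5 (a[0] = 40, c[0] = 8; result = False)

[40, 11, 4]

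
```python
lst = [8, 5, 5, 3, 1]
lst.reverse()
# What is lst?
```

[1, 3, 5, 5, 8]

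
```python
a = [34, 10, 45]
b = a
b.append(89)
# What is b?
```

After line 1: a = [34, 10, 45]
After line 2 (b = a is an alias, same object): a = [34, 10, 45], b = [34, 10, 45]
After line 3 (b.append mutates the shared list): a = [34, 10, 45, 89], b = [34, 10, 45, 89]

[34, 10, 45, 89]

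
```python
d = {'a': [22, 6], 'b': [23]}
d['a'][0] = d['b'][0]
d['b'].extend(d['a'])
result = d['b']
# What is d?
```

After line 1: d = {'a': [22, 6], 'b': [23]}
After line 2 (a[0] = b[0] = 23): d = {'a': [23, 6], 'b': [23]}
After line 3 (b.extend(a) appends [23, 6]): d = {'a': [23, 6], 'b': [23, 23, 6]}
After line 4: result = d['b'] = [23, 23, 6]

{'a': [23, 6], 'b': [23, 23, 6]}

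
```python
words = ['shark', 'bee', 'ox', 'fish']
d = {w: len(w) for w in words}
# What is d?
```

{'shark': 5, 'bee': 3, 'ox': 2, 'fish': 4}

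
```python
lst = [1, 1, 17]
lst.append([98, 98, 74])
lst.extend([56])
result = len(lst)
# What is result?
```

After line 1: lst = [1, 1, 17]
After line 2 (append adds [98, 98, 74] as single element): lst = [1, 1, 17, [98, 98, 74]]
After line 3 (extend unpacks [56], adds 56): lst = [1, 1, 17, [98, 98, 74], 56]
After line 4: result = len(lst) = 5

5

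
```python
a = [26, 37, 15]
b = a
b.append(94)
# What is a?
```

After line 1: a = [26, 37, 15]
After line 2 (b = a is an alias, same object): a = [26, 37, 15], b = [26, 37, 15]
After line 3 (b.append mutates the shared list): a = [26, 37, 15, 94], b = [26, 37, 15, 94]

[26, 37, 15, 94]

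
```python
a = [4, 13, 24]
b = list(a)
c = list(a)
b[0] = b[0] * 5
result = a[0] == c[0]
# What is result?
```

After line 1: a = [4, 13, 24]
After line 2 (b = list(a), copy): a = [4, 13, 24], b = [4, 13, 24]
After line 3 (c = list(a) is a copy, new object): c = [4, 13, 24]
After line 4 (b[0] = 4 * 5 = 20; only b mutates (copy)): a = [4, 13, 24], b = [20, 13, 24], c = [4, 13, 24]
After line 5 (a[0] = 4, c[0] = 4; result = True)

True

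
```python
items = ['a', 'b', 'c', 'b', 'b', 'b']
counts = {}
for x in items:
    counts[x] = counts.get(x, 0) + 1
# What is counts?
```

Initial: counts = {}, items = ['a', 'b', 'c', 'b', 'b', 'b']
See 'a': counts = {'a': 1}
See 'b': counts = {'a': 1, 'b': 1}
See 'c': counts = {'a': 1, 'b': 1, 'c': 1}
See 'b': counts = {'a': 1, 'b': 2, 'c': 1}
See 'b': counts = {'a': 1, 'b': 3, 'c': 1}
See 'b': counts = {'a': 1, 'b': 4, 'c': 1}

{'a': 1, 'b': 4, 'c': 1}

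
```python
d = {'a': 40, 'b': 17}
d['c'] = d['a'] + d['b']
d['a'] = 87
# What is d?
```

After line 1: d = {'a': 40, 'b': 17}
After line 2 (d['c'] = 40 + 17): d = {'a': 40, 'b': 17, 'c': 57}
After line 3: d = {'a': 87, 'b': 17, 'c': 57}

{'a': 87, 'b': 17, 'c': 57}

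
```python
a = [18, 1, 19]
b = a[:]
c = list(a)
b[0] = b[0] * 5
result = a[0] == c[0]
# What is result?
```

After line 1: a = [18, 1, 19]
After line 2 (b = a[:], copy): a = [18, 1, 19], b = [18, 1, 19]
After line 3 (c = list(a) is a copy, new object): c = [18, 1, 19]
After line 4 (b[0] = 18 * 5 = 90; only b mutates (copy)): a = [18, 1, 19], b = [90, 1, 19], c = [18, 1, 19]
After line 5 (a[0] = 18, c[0] = 18; result = True)

True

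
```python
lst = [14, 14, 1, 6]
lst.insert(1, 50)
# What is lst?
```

[14, 50, 14, 1, 6]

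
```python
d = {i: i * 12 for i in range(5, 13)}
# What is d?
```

{5: 60, 6: 72, 7: 84, 8: 96, 9: 108, 10: 120, 11: 132, 12: 144}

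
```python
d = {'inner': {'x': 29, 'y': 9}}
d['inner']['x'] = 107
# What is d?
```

After line 1: d = {'inner': {'x': 29, 'y': 9}}
After line 2 (inner x overwritten): d = {'inner': {'x': 107, 'y': 9}}

{'inner': {'x': 107, 'y': 9}}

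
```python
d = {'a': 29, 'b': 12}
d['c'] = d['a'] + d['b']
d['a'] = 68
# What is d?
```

After line 1: d = {'a': 29, 'b': 12}
After line 2 (d['c'] = 29 + 12): d = {'a': 29, 'b': 12, 'c': 41}
After line 3: d = {'a': 68, 'b': 12, 'c': 41}

{'a': 68, 'b': 12, 'c': 41}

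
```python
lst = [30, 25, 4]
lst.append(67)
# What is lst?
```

[30, 25, 4, 67]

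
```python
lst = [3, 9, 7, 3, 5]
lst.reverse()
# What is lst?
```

[5, 3, 7, 9, 3]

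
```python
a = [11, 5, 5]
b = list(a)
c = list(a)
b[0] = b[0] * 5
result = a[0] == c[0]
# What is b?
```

After line 1: a = [11, 5, 5]
After line 2 (b = list(a), copy): a = [11, 5, 5], b = [11, 5, 5]
After line 3 (c = list(a) is a copy, new object): c = [11, 5, 5]
After line 4 (b[0] = 11 * 5 = 55; only b mutates (copy)): a = [11, 5, 5], b = [55, 5, 5], c = [11, 5, 5]
After line 5 (a[0] = 11, c[0] = 11; result = True)

[55, 5, 5]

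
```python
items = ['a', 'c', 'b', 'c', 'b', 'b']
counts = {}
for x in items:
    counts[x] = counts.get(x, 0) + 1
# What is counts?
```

Initial: counts = {}, items = ['a', 'c', 'b', 'c', 'b', 'b']
See 'a': counts = {'a': 1}
See 'c': counts = {'a': 1, 'c': 1}
See 'b': counts = {'a': 1, 'c': 1, 'b': 1}
See 'c': counts = {'a': 1, 'c': 2, 'b': 1}
See 'b': counts = {'a': 1, 'c': 2, 'b': 2}
See 'b': counts = {'a': 1, 'c': 2, 'b': 3}

{'a': 1, 'c': 2, 'b': 3}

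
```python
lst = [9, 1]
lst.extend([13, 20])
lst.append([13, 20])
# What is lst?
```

After line 1: lst = [9, 1]
After line 2 (extend unpacks [13, 20]): lst = [9, 1, 13, 20]
After line 3 (append adds [13, 20] as single element): lst = [9, 1, 13, 20, [13, 20]]

[9, 1, 13, 20, [13, 20]]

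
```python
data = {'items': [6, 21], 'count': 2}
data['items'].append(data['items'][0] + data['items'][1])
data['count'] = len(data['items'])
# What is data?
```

After line 1: data = {'items': [6, 21], 'count': 2}
After line 2 (append 6 + 21 = 27): data = {'items': [6, 21, 27], 'count': 2}
After line 3 (count = len(items) = 3): data = {'items': [6, 21, 27], 'count': 3}

{'items': [6, 21, 27], 'count': 3}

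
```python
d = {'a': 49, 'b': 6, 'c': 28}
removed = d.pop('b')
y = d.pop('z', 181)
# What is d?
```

After line 1: d = {'a': 49, 'b': 6, 'c': 28}
After line 2 (pop 'b' returns 6): d = {'a': 49, 'c': 28}, removed = 6
After line 3 (pop 'z' missing, returns default 181): d = {'a': 49, 'c': 28}, y = 181

{'a': 49, 'c': 28}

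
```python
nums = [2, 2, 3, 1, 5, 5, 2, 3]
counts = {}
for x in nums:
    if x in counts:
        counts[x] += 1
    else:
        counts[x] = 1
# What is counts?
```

Initial: counts = {}, nums = [2, 2, 3, 1, 5, 5, 2, 3]
See 2: counts = {2: 1}
See 2: counts = {2: 2}
See 3: counts = {2: 2, 3: 1}
See 1: counts = {2: 2, 3: 1, 1: 1}
See 5: counts = {2: 2, 3: 1, 1: 1, 5: 1}
See 5: counts = {2: 2, 3: 1, 1: 1, 5: 2}
See 2: counts = {2: 3, 3: 1, 1: 1, 5: 2}
See 3: counts = {2: 3, 3: 2, 1: 1, 5: 2}

{2: 3, 3: 2, 1: 1, 5: 2}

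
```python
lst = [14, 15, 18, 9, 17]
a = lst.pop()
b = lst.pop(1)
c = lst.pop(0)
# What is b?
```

After line 1: lst = [14, 15, 18, 9, 17]
After line 2 (pop() -> a = 17): lst = [14, 15, 18, 9]
After line 3 (pop(1) -> b = 15): lst = [14, 18, 9]
After line 4 (pop(0) -> c = 14): lst = [18, 9]

15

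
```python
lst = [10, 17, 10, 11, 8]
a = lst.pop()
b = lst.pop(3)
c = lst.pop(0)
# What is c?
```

After line 1: lst = [10, 17, 10, 11, 8]
After line 2 (pop() -> a = 8): lst = [10, 17, 10, 11]
After line 3 (pop(3) -> b = 11): lst = [10, 17, 10]
After line 4 (pop(0) -> c = 10): lst = [17, 10]

10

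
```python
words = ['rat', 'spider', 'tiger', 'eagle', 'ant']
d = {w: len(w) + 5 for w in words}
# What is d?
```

{'rat': 8, 'spider': 11, 'tiger': 10, 'eagle': 10, 'ant': 8}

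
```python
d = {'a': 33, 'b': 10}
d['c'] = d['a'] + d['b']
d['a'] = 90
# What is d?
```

After line 1: d = {'a': 33, 'b': 10}
After line 2 (d['c'] = 33 + 10): d = {'a': 33, 'b': 10, 'c': 43}
After line 3: d = {'a': 90, 'b': 10, 'c': 43}

{'a': 90, 'b': 10, 'c': 43}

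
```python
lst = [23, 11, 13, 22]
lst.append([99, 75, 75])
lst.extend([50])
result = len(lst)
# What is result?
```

After line 1: lst = [23, 11, 13, 22]
After line 2 (append adds [99, 75, 75] as single element): lst = [23, 11, 13, 22, [99, 75, 75]]
After line 3 (extend unpacks [50], adds 50): lst = [23, 11, 13, 22, [99, 75, 75], 50]
After line 4: result = len(lst) = 6

6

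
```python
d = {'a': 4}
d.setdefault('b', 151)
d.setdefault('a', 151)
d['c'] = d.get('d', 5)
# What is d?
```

After line 1: d = {'a': 4}
After line 2 (setdefault adds 'b'=151): d = {'a': 4, 'b': 151}
After line 3 (setdefault 'a' no-op, already exists): d = {'a': 4, 'b': 151}
After line 4 (get('d', 5) returns default since 'd' not in d): d = {'a': 4, 'b': 151, 'c': 5}

{'a': 4, 'b': 151, 'c': 5}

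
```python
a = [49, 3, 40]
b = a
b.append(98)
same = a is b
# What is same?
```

After line 1: a = [49, 3, 40]
After line 2 (b = a is an alias, same object): a = [49, 3, 40], b = [49, 3, 40]
After line 3 (b.append mutates the shared list): a = [49, 3, 40, 98], b = [49, 3, 40, 98]
After line 4 (same = a is b; same object -> True): same = True

True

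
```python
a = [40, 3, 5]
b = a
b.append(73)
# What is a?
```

After line 1: a = [40, 3, 5]
After line 2 (b = a is an alias, same object): a = [40, 3, 5], b = [40, 3, 5]
After line 3 (b.append mutates the shared list): a = [40, 3, 5, 73], b = [40, 3, 5, 73]

[40, 3, 5, 73]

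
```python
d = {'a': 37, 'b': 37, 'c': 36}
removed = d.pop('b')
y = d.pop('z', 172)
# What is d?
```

After line 1: d = {'a': 37, 'b': 37, 'c': 36}
After line 2 (pop 'b' returns 37): d = {'a': 37, 'c': 36}, removed = 37
After line 3 (pop 'z' missing, returns default 172): d = {'a': 37, 'c': 36}, y = 172

{'a': 37, 'c': 36}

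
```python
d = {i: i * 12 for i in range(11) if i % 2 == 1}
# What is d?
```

{1: 12, 3: 36, 5: 60, 7: 84, 9: 108}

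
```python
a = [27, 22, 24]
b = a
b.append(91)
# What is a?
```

After line 1: a = [27, 22, 24]
After line 2 (b = a is an alias, same object): a = [27, 22, 24], b = [27, 22, 24]
After line 3 (b.append mutates the shared list): a = [27, 22, 24, 91], b = [27, 22, 24, 91]

[27, 22, 24, 91]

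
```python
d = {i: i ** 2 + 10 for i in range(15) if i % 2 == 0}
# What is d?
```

{0: 10, 2: 14, 4: 26, 6: 46, 8: 74, 10: 110, 12: 154, 14: 206}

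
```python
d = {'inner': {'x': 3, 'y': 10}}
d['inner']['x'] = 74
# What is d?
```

After line 1: d = {'inner': {'x': 3, 'y': 10}}
After line 2 (inner x overwritten): d = {'inner': {'x': 74, 'y': 10}}

{'inner': {'x': 74, 'y': 10}}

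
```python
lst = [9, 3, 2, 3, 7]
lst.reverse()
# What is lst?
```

[7, 3, 2, 3, 9]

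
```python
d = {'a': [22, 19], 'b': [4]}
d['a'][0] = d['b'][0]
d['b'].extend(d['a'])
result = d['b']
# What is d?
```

After line 1: d = {'a': [22, 19], 'b': [4]}
After line 2 (a[0] = b[0] = 4): d = {'a': [4, 19], 'b': [4]}
After line 3 (b.extend(a) appends [4, 19]): d = {'a': [4, 19], 'b': [4, 4, 19]}
After line 4: result = d['b'] = [4, 4, 19]

{'a': [4, 19], 'b': [4, 4, 19]}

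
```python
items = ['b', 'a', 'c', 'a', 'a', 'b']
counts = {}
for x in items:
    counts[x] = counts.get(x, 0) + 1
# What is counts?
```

Initial: counts = {}, items = ['b', 'a', 'c', 'a', 'a', 'b']
See 'b': counts = {'b': 1}
See 'a': counts = {'b': 1, 'a': 1}
See 'c': counts = {'b': 1, 'a': 1, 'c': 1}
See 'a': counts = {'b': 1, 'a': 2, 'c': 1}
See 'a': counts = {'b': 1, 'a': 3, 'c': 1}
See 'b': counts = {'b': 2, 'a': 3, 'c': 1}

{'b': 2, 'a': 3, 'c': 1}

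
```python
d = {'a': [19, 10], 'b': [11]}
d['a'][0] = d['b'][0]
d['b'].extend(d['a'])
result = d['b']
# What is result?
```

After line 1: d = {'a': [19, 10], 'b': [11]}
After line 2 (a[0] = b[0] = 11): d = {'a': [11, 10], 'b': [11]}
After line 3 (b.extend(a) appends [11, 10]): d = {'a': [11, 10], 'b': [11, 11, 10]}
After line 4: result = d['b'] = [11, 11, 10]

[11, 11, 10]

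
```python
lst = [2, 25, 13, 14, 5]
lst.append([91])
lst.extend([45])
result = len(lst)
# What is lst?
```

After line 1: lst = [2, 25, 13, 14, 5]
After line 2 (append adds [91] as single element): lst = [2, 25, 13, 14, 5, [91]]
After line 3 (extend unpacks [45], adds 45): lst = [2, 25, 13, 14, 5, [91], 45]
After line 4: result = len(lst) = 7

[2, 25, 13, 14, 5, [91], 45]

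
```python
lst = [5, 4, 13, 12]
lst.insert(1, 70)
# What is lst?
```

[5, 70, 4, 13, 12]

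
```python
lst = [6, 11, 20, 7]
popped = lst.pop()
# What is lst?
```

[6, 11, 20]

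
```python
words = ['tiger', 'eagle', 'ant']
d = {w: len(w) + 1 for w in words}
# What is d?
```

{'tiger': 6, 'eagle': 6, 'ant': 4}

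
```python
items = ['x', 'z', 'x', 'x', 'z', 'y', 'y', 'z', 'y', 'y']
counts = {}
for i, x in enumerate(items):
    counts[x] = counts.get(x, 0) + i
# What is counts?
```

Initial: counts = {}, items = ['x', 'z', 'x', 'x', 'z', 'y', 'y', 'z', 'y', 'y']
i=0, x='x': counts = {'x': 0}
i=1, x='z': counts = {'x': 0, 'z': 1}
i=2, x='x': counts = {'x': 2, 'z': 1}
i=3, x='x': counts = {'x': 5, 'z': 1}
i=4, x='z': counts = {'x': 5, 'z': 5}
i=5, x='y': counts = {'x': 5, 'z': 5, 'y': 5}
i=6, x='y': counts = {'x': 5, 'z': 5, 'y': 11}
i=7, x='z': counts = {'x': 5, 'z': 12, 'y': 11}
i=8, x='y': counts = {'x': 5, 'z': 12, 'y': 19}
i=9, x='y': counts = {'x': 5, 'z': 12, 'y': 28}

{'x': 5, 'z': 12, 'y': 28}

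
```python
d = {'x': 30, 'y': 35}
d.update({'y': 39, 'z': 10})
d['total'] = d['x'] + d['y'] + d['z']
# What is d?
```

After line 1: d = {'x': 30, 'y': 35}
After line 2 (y overwritten, z added): d = {'x': 30, 'y': 39, 'z': 10}
After line 3 (total = 30 + 39 + 10 = 79): d = {'x': 30, 'y': 39, 'z': 10, 'total': 79}

{'x': 30, 'y': 39, 'z': 10, 'total': 79}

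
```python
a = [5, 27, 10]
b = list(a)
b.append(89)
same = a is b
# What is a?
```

After line 1: a = [5, 27, 10]
After line 2 (b = list(a) is a shallow copy, new object): a = [5, 27, 10], b = [5, 27, 10]
After line 3 (append only mutates b): a = [5, 27, 10], b = [5, 27, 10, 89]
After line 4 (same = a is b; different objects -> False): same = False

[5, 27, 10]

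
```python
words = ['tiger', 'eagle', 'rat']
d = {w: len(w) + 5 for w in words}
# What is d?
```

{'tiger': 10, 'eagle': 10, 'rat': 8}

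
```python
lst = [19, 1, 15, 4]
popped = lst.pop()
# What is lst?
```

[19, 1, 15]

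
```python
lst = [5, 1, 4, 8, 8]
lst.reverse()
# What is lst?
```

[8, 8, 4, 1, 5]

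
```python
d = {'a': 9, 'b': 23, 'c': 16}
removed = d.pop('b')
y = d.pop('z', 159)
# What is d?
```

After line 1: d = {'a': 9, 'b': 23, 'c': 16}
After line 2 (pop 'b' returns 23): d = {'a': 9, 'c': 16}, removed = 23
After line 3 (pop 'z' missing, returns default 159): d = {'a': 9, 'c': 16}, y = 159

{'a': 9, 'c': 16}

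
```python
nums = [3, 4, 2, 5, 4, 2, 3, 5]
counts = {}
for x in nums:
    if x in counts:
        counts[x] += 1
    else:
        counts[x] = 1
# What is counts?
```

Initial: counts = {}, nums = [3, 4, 2, 5, 4, 2, 3, 5]
See 3: counts = {3: 1}
See 4: counts = {3: 1, 4: 1}
See 2: counts = {3: 1, 4: 1, 2: 1}
See 5: counts = {3: 1, 4: 1, 2: 1, 5: 1}
See 4: counts = {3: 1, 4: 2, 2: 1, 5: 1}
See 2: counts = {3: 1, 4: 2, 2: 2, 5: 1}
See 3: counts = {3: 2, 4: 2, 2: 2, 5: 1}
See 5: counts = {3: 2, 4: 2, 2: 2, 5: 2}

{3: 2, 4: 2, 2: 2, 5: 2}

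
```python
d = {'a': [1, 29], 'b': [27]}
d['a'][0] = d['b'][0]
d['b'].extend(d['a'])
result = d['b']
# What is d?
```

After line 1: d = {'a': [1, 29], 'b': [27]}
After line 2 (a[0] = b[0] = 27): d = {'a': [27, 29], 'b': [27]}
After line 3 (b.extend(a) appends [27, 29]): d = {'a': [27, 29], 'b': [27, 27, 29]}
After line 4: result = d['b'] = [27, 27, 29]

{'a': [27, 29], 'b': [27, 27, 29]}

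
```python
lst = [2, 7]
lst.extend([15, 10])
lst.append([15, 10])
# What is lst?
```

After line 1: lst = [2, 7]
After line 2 (extend unpacks [15, 10]): lst = [2, 7, 15, 10]
After line 3 (append adds [15, 10] as single element): lst = [2, 7, 15, 10, [15, 10]]

[2, 7, 15, 10, [15, 10]]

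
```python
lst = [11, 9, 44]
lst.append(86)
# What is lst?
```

[11, 9, 44, 86]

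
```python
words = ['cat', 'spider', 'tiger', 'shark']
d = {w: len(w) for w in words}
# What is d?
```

{'cat': 3, 'spider': 6, 'tiger': 5, 'shark': 5}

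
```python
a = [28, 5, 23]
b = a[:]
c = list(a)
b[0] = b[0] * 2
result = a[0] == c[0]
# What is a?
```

After line 1: a = [28, 5, 23]
After line 2 (b = a[:], copy): a = [28, 5, 23], b = [28, 5, 23]
After line 3 (c = list(a) is a copy, new object): c = [28, 5, 23]
After line 4 (b[0] = 28 * 2 = 56; only b mutates (copy)): a = [28, 5, 23], b = [56, 5, 23], c = [28, 5, 23]
After line 5 (a[0] = 28, c[0] = 28; result = True)

[28, 5, 23]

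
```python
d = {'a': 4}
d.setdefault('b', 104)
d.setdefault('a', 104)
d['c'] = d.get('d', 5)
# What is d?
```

After line 1: d = {'a': 4}
After line 2 (setdefault adds 'b'=104): d = {'a': 4, 'b': 104}
After line 3 (setdefault 'a' no-op, already exists): d = {'a': 4, 'b': 104}
After line 4 (get('d', 5) returns default since 'd' not in d): d = {'a': 4, 'b': 104, 'c': 5}

{'a': 4, 'b': 104, 'c': 5}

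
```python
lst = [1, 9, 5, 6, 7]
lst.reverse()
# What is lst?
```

[7, 6, 5, 9, 1]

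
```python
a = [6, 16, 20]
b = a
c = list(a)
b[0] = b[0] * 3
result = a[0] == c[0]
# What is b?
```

After line 1: a = [6, 16, 20]
After line 2 (b = a, alias): a = [6, 16, 20], b = [6, 16, 20]
After line 3 (c = list(a) is a copy, new object): c = [6, 16, 20]
After line 4 (b[0] = 6 * 3 = 18; mutates shared a/b): a = b = [18, 16, 20], c = [6, 16, 20]
After line 5 (a[0] = 18, c[0] = 6; result = False)

[18, 16, 20]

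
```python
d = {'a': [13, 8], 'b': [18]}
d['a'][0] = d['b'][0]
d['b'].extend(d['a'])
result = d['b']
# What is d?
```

After line 1: d = {'a': [13, 8], 'b': [18]}
After line 2 (a[0] = b[0] = 18): d = {'a': [18, 8], 'b': [18]}
After line 3 (b.extend(a) appends [18, 8]): d = {'a': [18, 8], 'b': [18, 18, 8]}
After line 4: result = d['b'] = [18, 18, 8]

{'a': [18, 8], 'b': [18, 18, 8]}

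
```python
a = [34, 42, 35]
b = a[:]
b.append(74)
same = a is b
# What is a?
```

After line 1: a = [34, 42, 35]
After line 2 (b = a[:] is a shallow copy, new object): a = [34, 42, 35], b = [34, 42, 35]
After line 3 (append only mutates b): a = [34, 42, 35], b = [34, 42, 35, 74]
After line 4 (same = a is b; different objects -> False): same = False

[34, 42, 35]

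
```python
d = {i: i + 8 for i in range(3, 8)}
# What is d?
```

{3: 11, 4: 12, 5: 13, 6: 14, 7: 15}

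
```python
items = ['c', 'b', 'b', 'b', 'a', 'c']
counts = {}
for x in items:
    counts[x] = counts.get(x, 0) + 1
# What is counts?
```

Initial: counts = {}, items = ['c', 'b', 'b', 'b', 'a', 'c']
See 'c': counts = {'c': 1}
See 'b': counts = {'c': 1, 'b': 1}
See 'b': counts = {'c': 1, 'b': 2}
See 'b': counts = {'c': 1, 'b': 3}
See 'a': counts = {'c': 1, 'b': 3, 'a': 1}
See 'c': counts = {'c': 2, 'b': 3, 'a': 1}

{'c': 2, 'b': 3, 'a': 1}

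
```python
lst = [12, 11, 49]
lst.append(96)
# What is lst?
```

[12, 11, 49, 96]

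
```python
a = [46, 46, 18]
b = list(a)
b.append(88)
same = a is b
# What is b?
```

After line 1: a = [46, 46, 18]
After line 2 (b = list(a) is a shallow copy, new object): a = [46, 46, 18], b = [46, 46, 18]
After line 3 (append only mutates b): a = [46, 46, 18], b = [46, 46, 18, 88]
After line 4 (same = a is b; different objects -> False): same = False

[46, 46, 18, 88]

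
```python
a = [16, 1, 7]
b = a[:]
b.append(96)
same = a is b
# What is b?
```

After line 1: a = [16, 1, 7]
After line 2 (b = a[:] is a shallow copy, new object): a = [16, 1, 7], b = [16, 1, 7]
After line 3 (append only mutates b): a = [16, 1, 7], b = [16, 1, 7, 96]
After line 4 (same = a is b; different objects -> False): same = False

[16, 1, 7, 96]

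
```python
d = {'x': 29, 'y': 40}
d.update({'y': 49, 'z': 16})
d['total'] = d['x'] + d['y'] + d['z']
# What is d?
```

After line 1: d = {'x': 29, 'y': 40}
After line 2 (y overwritten, z added): d = {'x': 29, 'y': 49, 'z': 16}
After line 3 (total = 29 + 49 + 16 = 94): d = {'x': 29, 'y': 49, 'z': 16, 'total': 94}

{'x': 29, 'y': 49, 'z': 16, 'total': 94}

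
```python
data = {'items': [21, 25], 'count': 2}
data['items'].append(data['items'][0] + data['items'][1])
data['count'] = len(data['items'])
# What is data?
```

After line 1: data = {'items': [21, 25], 'count': 2}
After line 2 (append 21 + 25 = 46): data = {'items': [21, 25, 46], 'count': 2}
After line 3 (count = len(items) = 3): data = {'items': [21, 25, 46], 'count': 3}

{'items': [21, 25, 46], 'count': 3}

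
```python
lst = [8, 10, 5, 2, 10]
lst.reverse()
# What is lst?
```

[10, 2, 5, 10, 8]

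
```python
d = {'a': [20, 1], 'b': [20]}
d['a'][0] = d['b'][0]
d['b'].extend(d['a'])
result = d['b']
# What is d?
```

After line 1: d = {'a': [20, 1], 'b': [20]}
After line 2 (a[0] = b[0] = 20): d = {'a': [20, 1], 'b': [20]}
After line 3 (b.extend(a) appends [20, 1]): d = {'a': [20, 1], 'b': [20, 20, 1]}
After line 4: result = d['b'] = [20, 20, 1]

{'a': [20, 1], 'b': [20, 20, 1]}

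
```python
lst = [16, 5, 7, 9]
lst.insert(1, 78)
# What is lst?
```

[16, 78, 5, 7, 9]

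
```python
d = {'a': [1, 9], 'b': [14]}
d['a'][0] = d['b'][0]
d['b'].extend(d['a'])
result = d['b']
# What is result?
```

After line 1: d = {'a': [1, 9], 'b': [14]}
After line 2 (a[0] = b[0] = 14): d = {'a': [14, 9], 'b': [14]}
After line 3 (b.extend(a) appends [14, 9]): d = {'a': [14, 9], 'b': [14, 14, 9]}
After line 4: result = d['b'] = [14, 14, 9]

[14, 14, 9]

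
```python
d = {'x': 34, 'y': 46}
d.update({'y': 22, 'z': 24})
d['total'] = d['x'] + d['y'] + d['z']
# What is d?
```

After line 1: d = {'x': 34, 'y': 46}
After line 2 (y overwritten, z added): d = {'x': 34, 'y': 22, 'z': 24}
After line 3 (total = 34 + 22 + 24 = 80): d = {'x': 34, 'y': 22, 'z': 24, 'total': 80}

{'x': 34, 'y': 22, 'z': 24, 'total': 80}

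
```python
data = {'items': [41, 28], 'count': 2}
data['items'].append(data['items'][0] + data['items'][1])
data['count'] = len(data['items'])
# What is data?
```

After line 1: data = {'items': [41, 28], 'count': 2}
After line 2 (append 41 + 28 = 69): data = {'items': [41, 28, 69], 'count': 2}
After line 3 (count = len(items) = 3): data = {'items': [41, 28, 69], 'count': 3}

{'items': [41, 28, 69], 'count': 3}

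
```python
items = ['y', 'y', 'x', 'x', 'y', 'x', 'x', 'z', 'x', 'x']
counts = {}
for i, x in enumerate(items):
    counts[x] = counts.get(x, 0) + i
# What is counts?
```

Initial: counts = {}, items = ['y', 'y', 'x', 'x', 'y', 'x', 'x', 'z', 'x', 'x']
i=0, x='y': counts = {'y': 0}
i=1, x='y': counts = {'y': 1}
i=2, x='x': counts = {'y': 1, 'x': 2}
i=3, x='x': counts = {'y': 1, 'x': 5}
i=4, x='y': counts = {'y': 5, 'x': 5}
i=5, x='x': counts = {'y': 5, 'x': 10}
i=6, x='x': counts = {'y': 5, 'x': 16}
i=7, x='z': counts = {'y': 5, 'x': 16, 'z': 7}
i=8, x='x': counts = {'y': 5, 'x': 24, 'z': 7}
i=9, x='x': counts = {'y': 5, 'x': 33, 'z': 7}

{'y': 5, 'x': 33, 'z': 7}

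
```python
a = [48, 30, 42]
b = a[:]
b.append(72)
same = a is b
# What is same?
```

After line 1: a = [48, 30, 42]
After line 2 (b = a[:] is a shallow copy, new object): a = [48, 30, 42], b = [48, 30, 42]
After line 3 (append only mutates b): a = [48, 30, 42], b = [48, 30, 42, 72]
After line 4 (same = a is b; different objects -> False): same = False

False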